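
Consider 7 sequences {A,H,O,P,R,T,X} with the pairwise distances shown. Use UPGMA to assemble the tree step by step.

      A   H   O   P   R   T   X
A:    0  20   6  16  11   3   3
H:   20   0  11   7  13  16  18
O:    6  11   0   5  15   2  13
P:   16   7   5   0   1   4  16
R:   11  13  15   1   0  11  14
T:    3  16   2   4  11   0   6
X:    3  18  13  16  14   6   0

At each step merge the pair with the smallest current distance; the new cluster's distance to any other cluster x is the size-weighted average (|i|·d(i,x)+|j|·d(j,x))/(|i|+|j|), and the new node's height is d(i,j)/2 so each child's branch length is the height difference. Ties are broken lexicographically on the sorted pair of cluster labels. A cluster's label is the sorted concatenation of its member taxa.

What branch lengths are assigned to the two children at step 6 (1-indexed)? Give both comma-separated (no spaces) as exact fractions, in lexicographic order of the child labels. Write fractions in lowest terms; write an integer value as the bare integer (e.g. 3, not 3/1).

1. join P+R (d=1) ⇒ PR; edges |P|=1/2, |R|=1/2
  updated: d(A,PR)=27/2, d(H,PR)=10, d(O,PR)=10, d(PR,T)=15/2, d(PR,X)=15
2. join O+T (d=2) ⇒ OT; edges |O|=1, |T|=1
  updated: d(A,OT)=9/2, d(H,OT)=27/2, d(OT,PR)=35/4, d(OT,X)=19/2
3. join A+X (d=3) ⇒ AX; edges |A|=3/2, |X|=3/2
  updated: d(AX,H)=19, d(AX,OT)=7, d(AX,PR)=57/4
4. join AX+OT (d=7) ⇒ AOTX; edges |AX|=2, |OT|=5/2
  updated: d(AOTX,H)=65/4, d(AOTX,PR)=23/2
5. join H+PR (d=10) ⇒ HPR; edges |H|=5, |PR|=9/2
  updated: d(AOTX,HPR)=157/12
6. join AOTX+HPR (d=157/12) ⇒ AHOPRTX; edges |AOTX|=73/24, |HPR|=37/24
final tree: (((A:3/2,X:3/2):2,(O:1,T:1):5/2):73/24,(H:5,(P:1/2,R:1/2):9/2):37/24)
total length: 295/12

73/24,37/24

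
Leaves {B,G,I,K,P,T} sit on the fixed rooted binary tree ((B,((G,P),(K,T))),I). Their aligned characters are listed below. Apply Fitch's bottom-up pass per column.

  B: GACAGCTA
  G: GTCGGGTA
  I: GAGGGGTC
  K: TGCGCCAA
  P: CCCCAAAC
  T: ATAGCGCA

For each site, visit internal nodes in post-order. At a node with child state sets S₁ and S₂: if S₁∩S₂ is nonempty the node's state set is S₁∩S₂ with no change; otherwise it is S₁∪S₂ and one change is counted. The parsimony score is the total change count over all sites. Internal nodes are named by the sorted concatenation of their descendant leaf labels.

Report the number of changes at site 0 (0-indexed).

3

GP@0: {G} ∪ {C} = {C,G} (union, +1)
KT@0: {T} ∪ {A} = {A,T} (union, +1)
GKPT@0: {C,G} ∪ {A,T} = {A,C,G,T} (union, +1)
BGKPT@0: {G} ∩ {A,C,G,T} = {G} (intersection, +0)
BGIKPT@0: {G} ∩ {G} = {G} (intersection, +0)
GP@1: {T} ∪ {C} = {C,T} (union, +1)
KT@1: {G} ∪ {T} = {G,T} (union, +1)
GKPT@1: {C,T} ∩ {G,T} = {T} (intersection, +0)
BGKPT@1: {A} ∪ {T} = {A,T} (union, +1)
BGIKPT@1: {A,T} ∩ {A} = {A} (intersection, +0)
GP@2: {C} ∩ {C} = {C} (intersection, +0)
KT@2: {C} ∪ {A} = {A,C} (union, +1)
GKPT@2: {C} ∩ {A,C} = {C} (intersection, +0)
BGKPT@2: {C} ∩ {C} = {C} (intersection, +0)
BGIKPT@2: {C} ∪ {G} = {C,G} (union, +1)
GP@3: {G} ∪ {C} = {C,G} (union, +1)
KT@3: {G} ∩ {G} = {G} (intersection, +0)
GKPT@3: {C,G} ∩ {G} = {G} (intersection, +0)
BGKPT@3: {A} ∪ {G} = {A,G} (union, +1)
BGIKPT@3: {A,G} ∩ {G} = {G} (intersection, +0)
GP@4: {G} ∪ {A} = {A,G} (union, +1)
KT@4: {C} ∩ {C} = {C} (intersection, +0)
GKPT@4: {A,G} ∪ {C} = {A,C,G} (union, +1)
BGKPT@4: {G} ∩ {A,C,G} = {G} (intersection, +0)
BGIKPT@4: {G} ∩ {G} = {G} (intersection, +0)
GP@5: {G} ∪ {A} = {A,G} (union, +1)
KT@5: {C} ∪ {G} = {C,G} (union, +1)
GKPT@5: {A,G} ∩ {C,G} = {G} (intersection, +0)
BGKPT@5: {C} ∪ {G} = {C,G} (union, +1)
BGIKPT@5: {C,G} ∩ {G} = {G} (intersection, +0)
GP@6: {T} ∪ {A} = {A,T} (union, +1)
KT@6: {A} ∪ {C} = {A,C} (union, +1)
GKPT@6: {A,T} ∩ {A,C} = {A} (intersection, +0)
BGKPT@6: {T} ∪ {A} = {A,T} (union, +1)
BGIKPT@6: {A,T} ∩ {T} = {T} (intersection, +0)
GP@7: {A} ∪ {C} = {A,C} (union, +1)
KT@7: {A} ∩ {A} = {A} (intersection, +0)
GKPT@7: {A,C} ∩ {A} = {A} (intersection, +0)
BGKPT@7: {A} ∩ {A} = {A} (intersection, +0)
BGIKPT@7: {A} ∪ {C} = {A,C} (union, +1)
per-site changes: [3, 3, 2, 2, 2, 3, 3, 2]; total = 20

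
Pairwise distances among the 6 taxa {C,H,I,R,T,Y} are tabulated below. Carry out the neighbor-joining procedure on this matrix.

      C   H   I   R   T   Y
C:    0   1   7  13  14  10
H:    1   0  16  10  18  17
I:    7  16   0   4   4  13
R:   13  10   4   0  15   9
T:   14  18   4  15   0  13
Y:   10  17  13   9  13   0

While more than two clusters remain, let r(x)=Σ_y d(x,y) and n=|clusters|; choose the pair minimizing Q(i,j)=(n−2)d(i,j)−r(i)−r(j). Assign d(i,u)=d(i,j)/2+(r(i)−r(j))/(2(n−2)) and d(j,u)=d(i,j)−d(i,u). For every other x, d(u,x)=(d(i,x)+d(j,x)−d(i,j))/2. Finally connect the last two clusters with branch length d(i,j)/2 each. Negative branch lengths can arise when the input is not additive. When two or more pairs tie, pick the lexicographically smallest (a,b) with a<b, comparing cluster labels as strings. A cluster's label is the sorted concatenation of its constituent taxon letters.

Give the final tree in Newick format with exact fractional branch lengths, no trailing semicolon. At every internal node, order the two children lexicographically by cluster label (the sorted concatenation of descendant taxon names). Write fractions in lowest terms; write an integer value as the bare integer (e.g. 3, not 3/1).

1. join C+H (d=1, Q=-103) ⇒ CH; edges |C|=-13/8, |H|=21/8
  updated: d(CH,I)=11, d(CH,R)=11, d(CH,T)=31/2, d(CH,Y)=13
2. join I+T (d=4, Q=-135/2) ⇒ IT; edges |I|=-7/12, |T|=55/12
  updated: d(CH,IT)=45/4, d(IT,R)=15/2, d(IT,Y)=11
3. join CH+IT (d=45/4, Q=-85/2) ⇒ CHIT; edges |CH|=7, |IT|=17/4
  updated: d(CHIT,R)=29/8, d(CHIT,Y)=51/8
4. join CHIT+R (d=29/8, Q=-19) ⇒ CHIRT; edges |CHIT|=1/2, |R|=25/8
  updated: d(CHIRT,Y)=47/8
5. join CHIRT+Y (d=47/8) ⇒ CHIRTY; edges |CHIRT|=47/16, |Y|=47/16
final tree: ((((C:-13/8,H:21/8):7,(I:-7/12,T:55/12):17/4):1/2,R:25/8):47/16,Y:47/16)
total length: 103/4

((((C:-13/8,H:21/8):7,(I:-7/12,T:55/12):17/4):1/2,R:25/8):47/16,Y:47/16)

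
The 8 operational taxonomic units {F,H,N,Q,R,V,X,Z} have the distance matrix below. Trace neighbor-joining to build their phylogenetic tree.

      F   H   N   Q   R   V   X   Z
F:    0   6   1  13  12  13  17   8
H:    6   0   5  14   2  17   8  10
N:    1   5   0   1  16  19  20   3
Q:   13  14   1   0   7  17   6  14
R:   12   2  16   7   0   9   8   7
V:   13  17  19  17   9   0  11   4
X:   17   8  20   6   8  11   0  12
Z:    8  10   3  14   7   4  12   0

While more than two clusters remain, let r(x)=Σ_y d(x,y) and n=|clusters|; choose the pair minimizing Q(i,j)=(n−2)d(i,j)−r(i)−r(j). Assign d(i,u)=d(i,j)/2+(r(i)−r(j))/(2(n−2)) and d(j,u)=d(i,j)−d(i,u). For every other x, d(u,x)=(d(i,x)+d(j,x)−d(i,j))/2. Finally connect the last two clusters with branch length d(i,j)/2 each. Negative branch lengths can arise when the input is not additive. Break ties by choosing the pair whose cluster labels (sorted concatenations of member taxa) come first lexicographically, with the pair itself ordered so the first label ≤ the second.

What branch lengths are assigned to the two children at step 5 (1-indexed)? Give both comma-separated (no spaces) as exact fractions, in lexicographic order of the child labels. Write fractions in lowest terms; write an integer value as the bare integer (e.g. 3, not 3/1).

29/16,11/2

iteration 1: select N,Q (d=1, Q=-131); attach at lengths (-1/12, 13/12); label the merged cluster NQ
  updated: d(F,NQ)=13/2, d(H,NQ)=9, d(NQ,R)=11, d(NQ,V)=35/2, d(NQ,X)=25/2, d(NQ,Z)=8
iteration 2: select V,Z (d=4, Q=-201/2); attach at lengths (17/4, -1/4); label the merged cluster VZ
  updated: d(F,VZ)=17/2, d(H,VZ)=23/2, d(NQ,VZ)=43/4, d(R,VZ)=6, d(VZ,X)=19/2
iteration 3: select F,NQ (d=13/2, Q=-295/4); attach at lengths (105/32, 103/32); label the merged cluster FNQ
  updated: d(FNQ,H)=17/4, d(FNQ,R)=33/4, d(FNQ,VZ)=51/8, d(FNQ,X)=23/2
iteration 4: select FNQ,VZ (d=51/8, Q=-357/8); attach at lengths (43/16, 59/16); label the merged cluster FNQVZ
  updated: d(FNQVZ,H)=75/16, d(FNQVZ,R)=63/16, d(FNQVZ,X)=117/16
iteration 5: select FNQVZ,X (d=117/16, Q=-197/8); attach at lengths (29/16, 11/2); label the merged cluster FNQVXZ
  updated: d(FNQVXZ,H)=43/16, d(FNQVXZ,R)=37/16
iteration 6: select FNQVXZ,H (d=43/16, Q=-7); attach at lengths (3/2, 19/16); label the merged cluster FHNQVXZ
  updated: d(FHNQVXZ,R)=13/16
iteration 7: select FHNQVXZ,R (d=13/16); attach at lengths (13/32, 13/32); label the merged cluster FHNQRVXZ
final tree: (((((F:105/32,(N:-1/12,Q:13/12):103/32):43/16,(V:17/4,Z:-1/4):59/16):29/16,X:11/2):3/2,H:19/16):13/32,R:13/32)
total length: 459/16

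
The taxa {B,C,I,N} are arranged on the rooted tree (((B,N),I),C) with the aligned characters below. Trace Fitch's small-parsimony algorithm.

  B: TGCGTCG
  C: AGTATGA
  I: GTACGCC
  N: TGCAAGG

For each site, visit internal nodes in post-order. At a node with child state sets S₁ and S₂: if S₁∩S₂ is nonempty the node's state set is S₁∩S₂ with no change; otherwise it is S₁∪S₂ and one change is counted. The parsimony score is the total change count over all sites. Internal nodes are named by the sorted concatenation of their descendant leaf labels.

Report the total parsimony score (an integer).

13

BN@0: {T} ∩ {T} = {T} (intersection, +0)
BIN@0: {T} ∪ {G} = {G,T} (union, +1)
BCIN@0: {G,T} ∪ {A} = {A,G,T} (union, +1)
BN@1: {G} ∩ {G} = {G} (intersection, +0)
BIN@1: {G} ∪ {T} = {G,T} (union, +1)
BCIN@1: {G,T} ∩ {G} = {G} (intersection, +0)
BN@2: {C} ∩ {C} = {C} (intersection, +0)
BIN@2: {C} ∪ {A} = {A,C} (union, +1)
BCIN@2: {A,C} ∪ {T} = {A,C,T} (union, +1)
BN@3: {G} ∪ {A} = {A,G} (union, +1)
BIN@3: {A,G} ∪ {C} = {A,C,G} (union, +1)
BCIN@3: {A,C,G} ∩ {A} = {A} (intersection, +0)
BN@4: {T} ∪ {A} = {A,T} (union, +1)
BIN@4: {A,T} ∪ {G} = {A,G,T} (union, +1)
BCIN@4: {A,G,T} ∩ {T} = {T} (intersection, +0)
BN@5: {C} ∪ {G} = {C,G} (union, +1)
BIN@5: {C,G} ∩ {C} = {C} (intersection, +0)
BCIN@5: {C} ∪ {G} = {C,G} (union, +1)
BN@6: {G} ∩ {G} = {G} (intersection, +0)
BIN@6: {G} ∪ {C} = {C,G} (union, +1)
BCIN@6: {C,G} ∪ {A} = {A,C,G} (union, +1)
per-site changes: [2, 1, 2, 2, 2, 2, 2]; total = 13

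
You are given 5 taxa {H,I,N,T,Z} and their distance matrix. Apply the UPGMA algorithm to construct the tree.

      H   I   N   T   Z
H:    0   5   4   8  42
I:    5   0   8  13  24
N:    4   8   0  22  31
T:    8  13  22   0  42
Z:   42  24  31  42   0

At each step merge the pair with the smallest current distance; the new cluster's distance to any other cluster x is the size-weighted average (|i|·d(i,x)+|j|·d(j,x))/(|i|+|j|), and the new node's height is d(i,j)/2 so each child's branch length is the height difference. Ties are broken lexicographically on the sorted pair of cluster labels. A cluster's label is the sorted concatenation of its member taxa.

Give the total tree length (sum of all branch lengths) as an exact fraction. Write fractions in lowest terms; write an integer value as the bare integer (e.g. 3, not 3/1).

1. join H+N (d=4) ⇒ HN; edges |H|=2, |N|=2
  updated: d(HN,I)=13/2, d(HN,T)=15, d(HN,Z)=73/2
2. join HN+I (d=13/2) ⇒ HIN; edges |HN|=5/4, |I|=13/4
  updated: d(HIN,T)=43/3, d(HIN,Z)=97/3
3. join HIN+T (d=43/3) ⇒ HINT; edges |HIN|=47/12, |T|=43/6
  updated: d(HINT,Z)=139/4
4. join HINT+Z (d=139/4) ⇒ HINTZ; edges |HINT|=245/24, |Z|=139/8
final tree: ((((H:2,N:2):5/4,I:13/4):47/12,T:43/6):245/24,Z:139/8)
total length: 283/6

283/6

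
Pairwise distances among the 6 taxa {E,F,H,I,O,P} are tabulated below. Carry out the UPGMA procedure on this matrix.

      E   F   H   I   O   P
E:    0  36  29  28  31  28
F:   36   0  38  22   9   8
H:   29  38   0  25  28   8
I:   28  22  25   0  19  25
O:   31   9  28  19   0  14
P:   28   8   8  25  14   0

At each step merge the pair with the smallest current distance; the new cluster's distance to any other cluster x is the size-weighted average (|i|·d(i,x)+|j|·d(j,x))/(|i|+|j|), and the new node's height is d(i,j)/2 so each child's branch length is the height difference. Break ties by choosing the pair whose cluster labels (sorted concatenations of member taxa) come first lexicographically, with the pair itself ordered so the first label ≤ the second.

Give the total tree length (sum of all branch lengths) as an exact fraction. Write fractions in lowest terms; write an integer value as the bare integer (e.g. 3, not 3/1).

1. join F+P (d=8) ⇒ FP; edges |F|=4, |P|=4
  updated: d(E,FP)=32, d(FP,H)=23, d(FP,I)=47/2, d(FP,O)=23/2
2. join FP+O (d=23/2) ⇒ FOP; edges |FP|=7/4, |O|=23/4
  updated: d(E,FOP)=95/3, d(FOP,H)=74/3, d(FOP,I)=22
3. join FOP+I (d=22) ⇒ FIOP; edges |FOP|=21/4, |I|=11
  updated: d(E,FIOP)=123/4, d(FIOP,H)=99/4
4. join FIOP+H (d=99/4) ⇒ FHIOP; edges |FIOP|=11/8, |H|=99/8
  updated: d(E,FHIOP)=152/5
5. join E+FHIOP (d=152/5) ⇒ EFHIOP; edges |E|=76/5, |FHIOP|=113/40
final tree: (E:76/5,((((F:4,P:4):7/4,O:23/4):21/4,I:11):11/8,H:99/8):113/40)
total length: 2541/40

2541/40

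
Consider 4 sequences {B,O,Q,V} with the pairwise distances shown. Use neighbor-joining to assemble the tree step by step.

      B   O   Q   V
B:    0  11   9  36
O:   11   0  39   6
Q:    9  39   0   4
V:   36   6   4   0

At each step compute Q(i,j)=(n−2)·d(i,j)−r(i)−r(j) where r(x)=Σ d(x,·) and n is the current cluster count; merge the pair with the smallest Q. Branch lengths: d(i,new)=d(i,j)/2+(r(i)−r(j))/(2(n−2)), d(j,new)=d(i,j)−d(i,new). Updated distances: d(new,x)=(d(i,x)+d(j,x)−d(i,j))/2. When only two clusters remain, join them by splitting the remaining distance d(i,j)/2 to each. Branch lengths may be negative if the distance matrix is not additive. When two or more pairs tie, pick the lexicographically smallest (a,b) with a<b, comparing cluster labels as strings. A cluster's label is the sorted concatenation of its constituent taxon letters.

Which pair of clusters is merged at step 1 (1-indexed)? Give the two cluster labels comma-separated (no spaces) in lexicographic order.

B,O

1. join B+O (d=11, Q=-90) ⇒ BO; edges |B|=11/2, |O|=11/2
  updated: d(BO,Q)=37/2, d(BO,V)=31/2
2. join BO+Q (d=37/2, Q=-38) ⇒ BOQ; edges |BO|=15, |Q|=7/2
  updated: d(BOQ,V)=1/2
3. join BOQ+V (d=1/2) ⇒ BOQV; edges |BOQ|=1/4, |V|=1/4
final tree: (((B:11/2,O:11/2):15,Q:7/2):1/4,V:1/4)
total length: 30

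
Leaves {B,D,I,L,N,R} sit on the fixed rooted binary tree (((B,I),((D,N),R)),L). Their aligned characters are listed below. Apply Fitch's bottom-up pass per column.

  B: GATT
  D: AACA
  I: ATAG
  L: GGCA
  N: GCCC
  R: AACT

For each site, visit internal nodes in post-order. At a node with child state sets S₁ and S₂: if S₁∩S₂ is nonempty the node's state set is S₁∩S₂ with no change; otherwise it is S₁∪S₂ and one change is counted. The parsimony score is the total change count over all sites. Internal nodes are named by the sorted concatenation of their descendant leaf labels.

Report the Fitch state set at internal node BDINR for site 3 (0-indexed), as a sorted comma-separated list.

BI@0: {G} ∪ {A} = {A,G} (union, +1)
DN@0: {A} ∪ {G} = {A,G} (union, +1)
DNR@0: {A,G} ∩ {A} = {A} (intersection, +0)
BDINR@0: {A,G} ∩ {A} = {A} (intersection, +0)
BDILNR@0: {A} ∪ {G} = {A,G} (union, +1)
BI@1: {A} ∪ {T} = {A,T} (union, +1)
DN@1: {A} ∪ {C} = {A,C} (union, +1)
DNR@1: {A,C} ∩ {A} = {A} (intersection, +0)
BDINR@1: {A,T} ∩ {A} = {A} (intersection, +0)
BDILNR@1: {A} ∪ {G} = {A,G} (union, +1)
BI@2: {T} ∪ {A} = {A,T} (union, +1)
DN@2: {C} ∩ {C} = {C} (intersection, +0)
DNR@2: {C} ∩ {C} = {C} (intersection, +0)
BDINR@2: {A,T} ∪ {C} = {A,C,T} (union, +1)
BDILNR@2: {A,C,T} ∩ {C} = {C} (intersection, +0)
BI@3: {T} ∪ {G} = {G,T} (union, +1)
DN@3: {A} ∪ {C} = {A,C} (union, +1)
DNR@3: {A,C} ∪ {T} = {A,C,T} (union, +1)
BDINR@3: {G,T} ∩ {A,C,T} = {T} (intersection, +0)
BDILNR@3: {T} ∪ {A} = {A,T} (union, +1)
per-site changes: [3, 3, 2, 4]; total = 12

T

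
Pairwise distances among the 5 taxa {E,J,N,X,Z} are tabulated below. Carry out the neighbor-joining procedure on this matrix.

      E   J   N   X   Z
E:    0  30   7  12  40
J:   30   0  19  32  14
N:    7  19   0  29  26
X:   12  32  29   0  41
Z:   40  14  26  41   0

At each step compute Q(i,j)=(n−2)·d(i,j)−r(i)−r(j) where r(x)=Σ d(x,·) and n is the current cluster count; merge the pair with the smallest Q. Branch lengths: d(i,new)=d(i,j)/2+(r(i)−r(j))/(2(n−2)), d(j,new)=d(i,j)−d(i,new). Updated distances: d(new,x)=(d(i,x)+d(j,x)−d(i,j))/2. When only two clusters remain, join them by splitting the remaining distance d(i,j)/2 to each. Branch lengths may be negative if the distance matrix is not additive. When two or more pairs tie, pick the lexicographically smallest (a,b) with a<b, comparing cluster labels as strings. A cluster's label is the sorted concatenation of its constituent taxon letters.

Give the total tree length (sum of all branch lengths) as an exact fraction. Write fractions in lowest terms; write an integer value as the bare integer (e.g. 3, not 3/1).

iteration 1: select J,Z (d=14, Q=-174); attach at lengths (8/3, 34/3); label the merged cluster JZ
  updated: d(E,JZ)=28, d(JZ,N)=31/2, d(JZ,X)=59/2
iteration 2: select E,X (d=12, Q=-187/2); attach at lengths (1/8, 95/8); label the merged cluster EX
  updated: d(EX,JZ)=91/4, d(EX,N)=12
iteration 3: select EX,JZ (d=91/4, Q=-201/4); attach at lengths (77/8, 105/8); label the merged cluster EJXZ
  updated: d(EJXZ,N)=19/8
iteration 4: select EJXZ,N (d=19/8); attach at lengths (19/16, 19/16); label the merged cluster EJNXZ
final tree: (((E:1/8,X:95/8):77/8,(J:8/3,Z:34/3):105/8):19/16,N:19/16)
total length: 409/8

409/8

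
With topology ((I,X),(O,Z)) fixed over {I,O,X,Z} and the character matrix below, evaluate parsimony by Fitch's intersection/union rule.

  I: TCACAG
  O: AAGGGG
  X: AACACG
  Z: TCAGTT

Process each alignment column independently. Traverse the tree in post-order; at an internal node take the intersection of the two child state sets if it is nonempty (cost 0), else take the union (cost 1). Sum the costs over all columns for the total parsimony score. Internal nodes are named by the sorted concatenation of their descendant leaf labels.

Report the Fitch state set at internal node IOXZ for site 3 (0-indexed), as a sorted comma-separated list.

IX@0: {T} ∪ {A} = {A,T} (union, +1)
OZ@0: {A} ∪ {T} = {A,T} (union, +1)
IOXZ@0: {A,T} ∩ {A,T} = {A,T} (intersection, +0)
IX@1: {C} ∪ {A} = {A,C} (union, +1)
OZ@1: {A} ∪ {C} = {A,C} (union, +1)
IOXZ@1: {A,C} ∩ {A,C} = {A,C} (intersection, +0)
IX@2: {A} ∪ {C} = {A,C} (union, +1)
OZ@2: {G} ∪ {A} = {A,G} (union, +1)
IOXZ@2: {A,C} ∩ {A,G} = {A} (intersection, +0)
IX@3: {C} ∪ {A} = {A,C} (union, +1)
OZ@3: {G} ∩ {G} = {G} (intersection, +0)
IOXZ@3: {A,C} ∪ {G} = {A,C,G} (union, +1)
IX@4: {A} ∪ {C} = {A,C} (union, +1)
OZ@4: {G} ∪ {T} = {G,T} (union, +1)
IOXZ@4: {A,C} ∪ {G,T} = {A,C,G,T} (union, +1)
IX@5: {G} ∩ {G} = {G} (intersection, +0)
OZ@5: {G} ∪ {T} = {G,T} (union, +1)
IOXZ@5: {G} ∩ {G,T} = {G} (intersection, +0)
per-site changes: [2, 2, 2, 2, 3, 1]; total = 12

A,C,G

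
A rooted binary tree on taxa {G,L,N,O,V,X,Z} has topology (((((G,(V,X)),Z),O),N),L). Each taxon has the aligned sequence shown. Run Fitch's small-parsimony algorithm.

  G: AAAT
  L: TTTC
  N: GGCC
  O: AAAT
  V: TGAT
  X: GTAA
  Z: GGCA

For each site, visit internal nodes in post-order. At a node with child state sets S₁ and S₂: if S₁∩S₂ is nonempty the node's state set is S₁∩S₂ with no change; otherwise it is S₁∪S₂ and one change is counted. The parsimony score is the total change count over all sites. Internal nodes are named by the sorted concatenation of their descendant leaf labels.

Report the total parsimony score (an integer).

site 0, node VX: V={T} ∪ X={G} → {G,T} (+1)
site 0, node GVX: G={A} ∪ VX={G,T} → {A,G,T} (+1)
site 0, node GVXZ: GVX={A,G,T} ∩ Z={G} → {G} (+0)
site 0, node GOVXZ: GVXZ={G} ∪ O={A} → {A,G} (+1)
site 0, node GNOVXZ: GOVXZ={A,G} ∩ N={G} → {G} (+0)
site 0, node GLNOVXZ: GNOVXZ={G} ∪ L={T} → {G,T} (+1)
site 1, node VX: V={G} ∪ X={T} → {G,T} (+1)
site 1, node GVX: G={A} ∪ VX={G,T} → {A,G,T} (+1)
site 1, node GVXZ: GVX={A,G,T} ∩ Z={G} → {G} (+0)
site 1, node GOVXZ: GVXZ={G} ∪ O={A} → {A,G} (+1)
site 1, node GNOVXZ: GOVXZ={A,G} ∩ N={G} → {G} (+0)
site 1, node GLNOVXZ: GNOVXZ={G} ∪ L={T} → {G,T} (+1)
site 2, node VX: V={A} ∩ X={A} → {A} (+0)
site 2, node GVX: G={A} ∩ VX={A} → {A} (+0)
site 2, node GVXZ: GVX={A} ∪ Z={C} → {A,C} (+1)
site 2, node GOVXZ: GVXZ={A,C} ∩ O={A} → {A} (+0)
site 2, node GNOVXZ: GOVXZ={A} ∪ N={C} → {A,C} (+1)
site 2, node GLNOVXZ: GNOVXZ={A,C} ∪ L={T} → {A,C,T} (+1)
site 3, node VX: V={T} ∪ X={A} → {A,T} (+1)
site 3, node GVX: G={T} ∩ VX={A,T} → {T} (+0)
site 3, node GVXZ: GVX={T} ∪ Z={A} → {A,T} (+1)
site 3, node GOVXZ: GVXZ={A,T} ∩ O={T} → {T} (+0)
site 3, node GNOVXZ: GOVXZ={T} ∪ N={C} → {C,T} (+1)
site 3, node GLNOVXZ: GNOVXZ={C,T} ∩ L={C} → {C} (+0)
per-site changes: [4, 4, 3, 3]; total = 14

14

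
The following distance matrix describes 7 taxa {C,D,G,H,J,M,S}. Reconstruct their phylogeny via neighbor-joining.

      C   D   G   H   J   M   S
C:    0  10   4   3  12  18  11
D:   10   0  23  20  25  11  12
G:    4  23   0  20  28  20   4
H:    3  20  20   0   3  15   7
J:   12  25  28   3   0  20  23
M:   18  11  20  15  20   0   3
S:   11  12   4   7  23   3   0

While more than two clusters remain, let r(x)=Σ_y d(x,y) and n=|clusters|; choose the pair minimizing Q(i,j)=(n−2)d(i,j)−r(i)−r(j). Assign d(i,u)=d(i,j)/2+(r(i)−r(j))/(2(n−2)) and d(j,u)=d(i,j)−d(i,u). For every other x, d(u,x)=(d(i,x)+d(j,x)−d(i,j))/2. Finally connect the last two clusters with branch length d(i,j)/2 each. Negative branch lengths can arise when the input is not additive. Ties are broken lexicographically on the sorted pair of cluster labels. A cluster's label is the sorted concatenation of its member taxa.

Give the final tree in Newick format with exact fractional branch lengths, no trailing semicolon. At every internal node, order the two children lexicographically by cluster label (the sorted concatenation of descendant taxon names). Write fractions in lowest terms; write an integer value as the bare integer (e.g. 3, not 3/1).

(((((C:-17/16,G:81/16):31/8,(H:-14/5,J:29/5):67/8):55/16,S:-1/16):33/16,D:129/16):47/32,M:47/32)

1. join H+J (d=3, Q=-164) ⇒ HJ; edges |H|=-14/5, |J|=29/5
  updated: d(C,HJ)=6, d(D,HJ)=21, d(G,HJ)=45/2, d(HJ,M)=16, d(HJ,S)=27/2
2. join C+G (d=4, Q=-213/2) ⇒ CG; edges |C|=-17/16, |G|=81/16
  updated: d(CG,D)=29/2, d(CG,HJ)=49/4, d(CG,M)=17, d(CG,S)=11/2
3. join CG+HJ (d=49/4, Q=-301/4) ⇒ CGHJ; edges |CG|=31/8, |HJ|=67/8
  updated: d(CGHJ,D)=93/8, d(CGHJ,M)=83/8, d(CGHJ,S)=27/8
4. join CGHJ+S (d=27/8, Q=-37) ⇒ CGHJS; edges |CGHJ|=55/16, |S|=-1/16
  updated: d(CGHJS,D)=81/8, d(CGHJS,M)=5
5. join CGHJS+D (d=81/8, Q=-209/8) ⇒ CDGHJS; edges |CGHJS|=33/16, |D|=129/16
  updated: d(CDGHJS,M)=47/16
6. join CDGHJS+M (d=47/16) ⇒ CDGHJMS; edges |CDGHJS|=47/32, |M|=47/32
final tree: (((((C:-17/16,G:81/16):31/8,(H:-14/5,J:29/5):67/8):55/16,S:-1/16):33/16,D:129/16):47/32,M:47/32)
total length: 571/16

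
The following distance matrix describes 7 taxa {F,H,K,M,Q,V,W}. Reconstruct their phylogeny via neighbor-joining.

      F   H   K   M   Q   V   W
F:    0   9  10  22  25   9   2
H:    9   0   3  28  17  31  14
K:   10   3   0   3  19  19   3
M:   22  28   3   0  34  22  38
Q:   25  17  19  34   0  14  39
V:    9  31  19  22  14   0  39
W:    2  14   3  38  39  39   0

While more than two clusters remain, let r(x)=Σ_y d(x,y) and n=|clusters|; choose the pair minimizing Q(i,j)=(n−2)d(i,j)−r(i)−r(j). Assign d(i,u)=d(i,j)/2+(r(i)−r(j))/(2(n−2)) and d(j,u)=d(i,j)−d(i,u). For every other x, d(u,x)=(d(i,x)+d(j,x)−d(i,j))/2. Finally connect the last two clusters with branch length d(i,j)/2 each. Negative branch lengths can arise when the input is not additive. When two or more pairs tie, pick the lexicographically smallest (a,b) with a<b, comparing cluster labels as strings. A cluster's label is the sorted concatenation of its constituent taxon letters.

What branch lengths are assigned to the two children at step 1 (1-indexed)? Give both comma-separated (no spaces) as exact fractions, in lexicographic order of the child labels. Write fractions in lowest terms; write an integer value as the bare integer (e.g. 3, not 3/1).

1. join Q+V (d=14, Q=-212) ⇒ QV; edges |Q|=42/5, |V|=28/5
  updated: d(F,QV)=10, d(H,QV)=17, d(K,QV)=12, d(M,QV)=21, d(QV,W)=32
2. join F+W (d=2, Q=-134) ⇒ FW; edges |F|=-7/2, |W|=11/2
  updated: d(FW,H)=21/2, d(FW,K)=11/2, d(FW,M)=29, d(FW,QV)=20
3. join K+M (d=3, Q=-191/2) ⇒ KM; edges |K|=-97/12, |M|=133/12
  updated: d(FW,KM)=63/4, d(H,KM)=14, d(KM,QV)=15
4. join FW+H (d=21/2, Q=-267/4) ⇒ FHW; edges |FW|=103/16, |H|=65/16
  updated: d(FHW,KM)=77/8, d(FHW,QV)=53/4
5. join FHW+KM (d=77/8, Q=-303/8) ⇒ FHKMW; edges |FHW|=63/16, |KM|=91/16
  updated: d(FHKMW,QV)=149/16
6. join FHKMW+QV (d=149/16) ⇒ FHKMQVW; edges |FHKMW|=149/32, |QV|=149/32
final tree: ((((F:-7/2,W:11/2):103/16,H:65/16):63/16,(K:-97/12,M:133/12):91/16):149/32,(Q:42/5,V:28/5):149/32)
total length: 775/16

42/5,28/5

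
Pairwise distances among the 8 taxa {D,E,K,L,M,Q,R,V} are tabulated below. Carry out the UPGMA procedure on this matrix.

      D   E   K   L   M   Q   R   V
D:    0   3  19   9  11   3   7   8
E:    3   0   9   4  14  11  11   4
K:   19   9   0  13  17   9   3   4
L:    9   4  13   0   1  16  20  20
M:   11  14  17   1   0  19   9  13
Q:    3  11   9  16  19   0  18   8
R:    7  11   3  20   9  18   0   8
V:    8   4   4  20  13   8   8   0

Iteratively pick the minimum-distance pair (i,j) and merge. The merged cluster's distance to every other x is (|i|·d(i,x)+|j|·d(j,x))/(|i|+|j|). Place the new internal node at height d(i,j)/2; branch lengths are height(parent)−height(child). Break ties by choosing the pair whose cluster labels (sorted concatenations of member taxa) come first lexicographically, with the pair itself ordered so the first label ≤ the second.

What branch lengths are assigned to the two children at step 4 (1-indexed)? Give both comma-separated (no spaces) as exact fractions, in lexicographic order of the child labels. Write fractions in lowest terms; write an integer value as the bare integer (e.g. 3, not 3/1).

1. join L+M (d=1) ⇒ LM; edges |L|=1/2, |M|=1/2
  updated: d(D,LM)=10, d(E,LM)=9, d(K,LM)=15, d(LM,Q)=35/2, d(LM,R)=29/2, d(LM,V)=33/2
2. join D+E (d=3) ⇒ DE; edges |D|=3/2, |E|=3/2
  updated: d(DE,K)=14, d(DE,LM)=19/2, d(DE,Q)=7, d(DE,R)=9, d(DE,V)=6
3. join K+R (d=3) ⇒ KR; edges |K|=3/2, |R|=3/2
  updated: d(DE,KR)=23/2, d(KR,LM)=59/4, d(KR,Q)=27/2, d(KR,V)=6
4. join DE+V (d=6) ⇒ DEV; edges |DE|=3/2, |V|=3
  updated: d(DEV,KR)=29/3, d(DEV,LM)=71/6, d(DEV,Q)=22/3
5. join DEV+Q (d=22/3) ⇒ DEQV; edges |DEV|=2/3, |Q|=11/3
  updated: d(DEQV,KR)=85/8, d(DEQV,LM)=53/4
6. join DEQV+KR (d=85/8) ⇒ DEKQRV; edges |DEQV|=79/48, |KR|=61/16
  updated: d(DEKQRV,LM)=55/4
7. join DEKQRV+LM (d=55/4) ⇒ DEKLMQRV; edges |DEKQRV|=25/16, |LM|=51/8
final tree: (((((D:3/2,E:3/2):3/2,V:3):2/3,Q:11/3):79/48,(K:3/2,R:3/2):61/16):25/16,(L:1/2,M:1/2):51/8)
total length: 1403/48

3/2,3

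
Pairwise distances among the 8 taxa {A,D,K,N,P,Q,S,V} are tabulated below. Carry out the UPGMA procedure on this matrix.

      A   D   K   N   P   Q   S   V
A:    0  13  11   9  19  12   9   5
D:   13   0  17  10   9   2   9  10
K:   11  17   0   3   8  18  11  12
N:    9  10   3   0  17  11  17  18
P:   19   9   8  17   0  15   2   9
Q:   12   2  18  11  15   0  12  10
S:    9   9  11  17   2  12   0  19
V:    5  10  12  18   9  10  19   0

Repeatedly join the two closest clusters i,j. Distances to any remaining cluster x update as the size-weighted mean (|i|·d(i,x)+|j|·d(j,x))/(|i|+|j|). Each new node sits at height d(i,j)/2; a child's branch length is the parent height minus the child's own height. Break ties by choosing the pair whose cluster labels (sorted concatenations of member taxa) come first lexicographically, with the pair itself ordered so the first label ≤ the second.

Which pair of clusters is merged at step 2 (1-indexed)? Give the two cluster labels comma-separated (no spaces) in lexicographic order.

1. join D+Q (d=2) ⇒ DQ; edges |D|=1, |Q|=1
  updated: d(A,DQ)=25/2, d(DQ,K)=35/2, d(DQ,N)=21/2, d(DQ,P)=12, d(DQ,S)=21/2, d(DQ,V)=10
2. join P+S (d=2) ⇒ PS; edges |P|=1, |S|=1
  updated: d(A,PS)=14, d(DQ,PS)=45/4, d(K,PS)=19/2, d(N,PS)=17, d(PS,V)=14
3. join K+N (d=3) ⇒ KN; edges |K|=3/2, |N|=3/2
  updated: d(A,KN)=10, d(DQ,KN)=14, d(KN,PS)=53/4, d(KN,V)=15
4. join A+V (d=5) ⇒ AV; edges |A|=5/2, |V|=5/2
  updated: d(AV,DQ)=45/4, d(AV,KN)=25/2, d(AV,PS)=14
5. join AV+DQ (d=45/4) ⇒ ADQV; edges |AV|=25/8, |DQ|=37/8
  updated: d(ADQV,KN)=53/4, d(ADQV,PS)=101/8
6. join ADQV+PS (d=101/8) ⇒ ADPQSV; edges |ADQV|=11/16, |PS|=85/16
  updated: d(ADPQSV,KN)=53/4
7. join ADPQSV+KN (d=53/4) ⇒ ADKNPQSV; edges |ADPQSV|=5/16, |KN|=41/8
final tree: ((((A:5/2,V:5/2):25/8,(D:1,Q:1):37/8):11/16,(P:1,S:1):85/16):5/16,(K:3/2,N:3/2):41/8)
total length: 499/16

P,S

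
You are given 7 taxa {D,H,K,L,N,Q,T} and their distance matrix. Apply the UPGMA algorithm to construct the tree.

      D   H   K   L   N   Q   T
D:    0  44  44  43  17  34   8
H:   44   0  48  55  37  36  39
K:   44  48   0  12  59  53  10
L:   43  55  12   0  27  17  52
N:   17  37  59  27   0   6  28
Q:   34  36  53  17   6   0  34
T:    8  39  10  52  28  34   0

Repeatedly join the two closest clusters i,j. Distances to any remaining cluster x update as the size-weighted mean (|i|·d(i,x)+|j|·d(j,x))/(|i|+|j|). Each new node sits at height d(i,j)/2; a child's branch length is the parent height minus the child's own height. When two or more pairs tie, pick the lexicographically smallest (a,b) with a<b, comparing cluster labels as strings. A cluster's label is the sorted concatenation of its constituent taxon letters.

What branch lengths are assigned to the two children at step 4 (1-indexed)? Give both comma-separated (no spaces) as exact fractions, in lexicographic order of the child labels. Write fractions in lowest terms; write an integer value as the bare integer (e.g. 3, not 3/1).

1. join N+Q (d=6) ⇒ NQ; edges |N|=3, |Q|=3
  updated: d(D,NQ)=51/2, d(H,NQ)=73/2, d(K,NQ)=56, d(L,NQ)=22, d(NQ,T)=31
2. join D+T (d=8) ⇒ DT; edges |D|=4, |T|=4
  updated: d(DT,H)=83/2, d(DT,K)=27, d(DT,L)=95/2, d(DT,NQ)=113/4
3. join K+L (d=12) ⇒ KL; edges |K|=6, |L|=6
  updated: d(DT,KL)=149/4, d(H,KL)=103/2, d(KL,NQ)=39
4. join DT+NQ (d=113/4) ⇒ DNQT; edges |DT|=81/8, |NQ|=89/8
  updated: d(DNQT,H)=39, d(DNQT,KL)=305/8
5. join DNQT+KL (d=305/8) ⇒ DKLNQT; edges |DNQT|=79/16, |KL|=209/16
  updated: d(DKLNQT,H)=259/6
6. join DKLNQT+H (d=259/6) ⇒ DHKLNQT; edges |DKLNQT|=121/48, |H|=259/12
final tree: ((((D:4,T:4):81/8,(N:3,Q:3):89/8):79/16,(K:6,L:6):209/16):121/48,H:259/12)
total length: 4289/48

81/8,89/8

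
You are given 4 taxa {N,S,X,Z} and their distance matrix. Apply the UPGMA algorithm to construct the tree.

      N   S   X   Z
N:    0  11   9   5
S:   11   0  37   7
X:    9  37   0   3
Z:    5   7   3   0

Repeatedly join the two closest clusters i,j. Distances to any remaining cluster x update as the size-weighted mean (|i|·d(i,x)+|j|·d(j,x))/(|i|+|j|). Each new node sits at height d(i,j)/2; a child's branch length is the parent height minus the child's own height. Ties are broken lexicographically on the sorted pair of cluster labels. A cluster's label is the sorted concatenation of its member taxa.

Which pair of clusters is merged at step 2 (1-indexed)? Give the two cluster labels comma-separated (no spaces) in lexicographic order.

iteration 1: select X,Z (d=3); attach at lengths (3/2, 3/2); label the merged cluster XZ
  updated: d(N,XZ)=7, d(S,XZ)=22
iteration 2: select N,XZ (d=7); attach at lengths (7/2, 2); label the merged cluster NXZ
  updated: d(NXZ,S)=55/3
iteration 3: select NXZ,S (d=55/3); attach at lengths (17/3, 55/6); label the merged cluster NSXZ
final tree: ((N:7/2,(X:3/2,Z:3/2):2):17/3,S:55/6)
total length: 70/3

N,XZ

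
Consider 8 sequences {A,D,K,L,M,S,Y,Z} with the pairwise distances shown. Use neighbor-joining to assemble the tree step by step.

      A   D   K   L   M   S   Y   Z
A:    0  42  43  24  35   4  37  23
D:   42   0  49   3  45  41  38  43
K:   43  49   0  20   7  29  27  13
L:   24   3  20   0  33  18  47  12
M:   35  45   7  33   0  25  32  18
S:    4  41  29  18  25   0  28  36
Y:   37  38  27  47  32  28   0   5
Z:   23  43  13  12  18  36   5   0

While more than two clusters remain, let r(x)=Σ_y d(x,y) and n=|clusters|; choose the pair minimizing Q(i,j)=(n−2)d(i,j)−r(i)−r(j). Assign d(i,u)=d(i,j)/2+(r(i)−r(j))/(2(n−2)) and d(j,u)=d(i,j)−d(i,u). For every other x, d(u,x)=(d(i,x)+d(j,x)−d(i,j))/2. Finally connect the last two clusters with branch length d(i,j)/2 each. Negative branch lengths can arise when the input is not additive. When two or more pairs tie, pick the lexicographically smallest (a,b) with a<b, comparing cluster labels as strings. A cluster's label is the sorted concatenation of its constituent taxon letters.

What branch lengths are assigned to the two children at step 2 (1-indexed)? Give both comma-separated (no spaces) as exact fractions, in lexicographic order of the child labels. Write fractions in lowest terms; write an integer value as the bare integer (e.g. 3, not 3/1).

87/20,-7/20

iteration 1: select D,L (d=3, Q=-400); attach at lengths (61/6, -43/6); label the merged cluster DL
  updated: d(A,DL)=63/2, d(DL,K)=33, d(DL,M)=75/2, d(DL,S)=28, d(DL,Y)=41, d(DL,Z)=26
iteration 2: select A,S (d=4, Q=-607/2); attach at lengths (87/20, -7/20); label the merged cluster AS
  updated: d(AS,DL)=111/4, d(AS,K)=34, d(AS,M)=28, d(AS,Y)=61/2, d(AS,Z)=55/2
iteration 3: select K,M (d=7, Q=-417/2); attach at lengths (39/16, 73/16); label the merged cluster KM
  updated: d(AS,KM)=55/2, d(DL,KM)=127/4, d(KM,Y)=26, d(KM,Z)=12
iteration 4: select Y,Z (d=5, Q=-158); attach at lengths (47/6, -17/6); label the merged cluster YZ
  updated: d(AS,YZ)=53/2, d(DL,YZ)=31, d(KM,YZ)=33/2
iteration 5: select AS,DL (d=111/4, Q=-467/4); attach at lengths (187/16, 257/16); label the merged cluster ADLS
  updated: d(ADLS,KM)=63/4, d(ADLS,YZ)=119/8
iteration 6: select ADLS,KM (d=63/4, Q=-377/8); attach at lengths (113/16, 139/16); label the merged cluster ADKLMS
  updated: d(ADKLMS,YZ)=125/16
iteration 7: select ADKLMS,YZ (d=125/16); attach at lengths (125/32, 125/32); label the merged cluster ADKLMSYZ
final tree: ((((A:87/20,S:-7/20):187/16,(D:61/6,L:-43/6):257/16):113/16,(K:39/16,M:73/16):139/16):125/32,(Y:47/6,Z:-17/6):125/32)
total length: 1125/16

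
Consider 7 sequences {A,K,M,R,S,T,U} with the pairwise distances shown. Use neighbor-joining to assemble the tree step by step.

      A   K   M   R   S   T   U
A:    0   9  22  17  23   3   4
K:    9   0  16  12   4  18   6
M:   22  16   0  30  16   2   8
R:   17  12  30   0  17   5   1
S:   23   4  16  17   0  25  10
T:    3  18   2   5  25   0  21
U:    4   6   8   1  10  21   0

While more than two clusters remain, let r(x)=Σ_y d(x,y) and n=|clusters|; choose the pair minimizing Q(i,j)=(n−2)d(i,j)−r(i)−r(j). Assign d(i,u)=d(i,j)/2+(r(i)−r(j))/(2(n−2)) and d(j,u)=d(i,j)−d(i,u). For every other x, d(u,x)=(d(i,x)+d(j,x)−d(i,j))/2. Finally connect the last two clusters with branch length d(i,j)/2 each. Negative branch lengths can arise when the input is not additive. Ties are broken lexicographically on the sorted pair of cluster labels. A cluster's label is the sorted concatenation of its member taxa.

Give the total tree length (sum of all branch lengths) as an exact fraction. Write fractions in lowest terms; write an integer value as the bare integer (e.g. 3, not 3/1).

491/16

step 1: merge (M,T) at d=2, Q=-158; branch lengths M→3, T→-1; new cluster MT
  updated: d(A,MT)=23/2, d(K,MT)=16, d(MT,R)=33/2, d(MT,S)=39/2, d(MT,U)=27/2
step 2: merge (K,S) at d=4, Q=-209/2; branch lengths K→-21/16, S→85/16; new cluster KS
  updated: d(A,KS)=14, d(KS,MT)=63/4, d(KS,R)=25/2, d(KS,U)=6
step 3: merge (A,MT) at d=23/2, Q=-277/4; branch lengths A→95/24, MT→181/24; new cluster AMT
  updated: d(AMT,KS)=73/8, d(AMT,R)=11, d(AMT,U)=3
step 4: merge (AMT,KS) at d=73/8, Q=-65/2; branch lengths AMT→55/16, KS→91/16; new cluster AKMST
  updated: d(AKMST,R)=115/16, d(AKMST,U)=-1/16
step 5: merge (AKMST,R) at d=115/16, Q=-65/8; branch lengths AKMST→49/16, R→33/8; new cluster AKMRST
  updated: d(AKMRST,U)=-25/8
step 6: merge (AKMRST,U) at d=-25/8; branch lengths AKMRST→-25/16, U→-25/16; new cluster AKMRSTU
final tree: ((((A:95/24,(M:3,T:-1):181/24):55/16,(K:-21/16,S:85/16):91/16):49/16,R:33/8):-25/16,U:-25/16)
total length: 491/16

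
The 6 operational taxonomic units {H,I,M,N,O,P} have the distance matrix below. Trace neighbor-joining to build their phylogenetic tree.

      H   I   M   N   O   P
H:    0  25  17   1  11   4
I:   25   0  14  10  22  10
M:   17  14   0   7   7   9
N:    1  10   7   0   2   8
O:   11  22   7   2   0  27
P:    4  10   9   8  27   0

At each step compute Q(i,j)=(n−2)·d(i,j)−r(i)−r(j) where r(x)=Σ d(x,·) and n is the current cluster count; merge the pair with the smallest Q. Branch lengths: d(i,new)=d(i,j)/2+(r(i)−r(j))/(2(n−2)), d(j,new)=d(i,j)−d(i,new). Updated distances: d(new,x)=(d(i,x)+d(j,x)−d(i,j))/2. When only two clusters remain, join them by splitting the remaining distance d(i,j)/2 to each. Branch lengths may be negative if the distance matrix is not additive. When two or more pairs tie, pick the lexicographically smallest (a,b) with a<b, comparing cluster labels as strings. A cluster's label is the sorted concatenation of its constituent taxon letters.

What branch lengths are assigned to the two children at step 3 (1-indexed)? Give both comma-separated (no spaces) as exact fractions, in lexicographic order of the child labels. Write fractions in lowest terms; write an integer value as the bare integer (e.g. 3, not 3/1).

39/8,85/8

1. join H+P (d=4, Q=-100) ⇒ HP; edges |H|=2, |P|=2
  updated: d(HP,I)=31/2, d(HP,M)=11, d(HP,N)=5/2, d(HP,O)=17
2. join M+O (d=7, Q=-66) ⇒ MO; edges |M|=2, |O|=5
  updated: d(HP,MO)=21/2, d(I,MO)=29/2, d(MO,N)=1
3. join HP+I (d=31/2, Q=-75/2) ⇒ HIP; edges |HP|=39/8, |I|=85/8
  updated: d(HIP,MO)=19/4, d(HIP,N)=-3/2
4. join HIP+MO (d=19/4, Q=-17/4) ⇒ HIMOP; edges |HIP|=9/8, |MO|=29/8
  updated: d(HIMOP,N)=-21/8
5. join HIMOP+N (d=-21/8) ⇒ HIMNOP; edges |HIMOP|=-21/16, |N|=-21/16
final tree: ((((H:2,P:2):39/8,I:85/8):9/8,(M:2,O:5):29/8):-21/16,N:-21/16)
total length: 229/8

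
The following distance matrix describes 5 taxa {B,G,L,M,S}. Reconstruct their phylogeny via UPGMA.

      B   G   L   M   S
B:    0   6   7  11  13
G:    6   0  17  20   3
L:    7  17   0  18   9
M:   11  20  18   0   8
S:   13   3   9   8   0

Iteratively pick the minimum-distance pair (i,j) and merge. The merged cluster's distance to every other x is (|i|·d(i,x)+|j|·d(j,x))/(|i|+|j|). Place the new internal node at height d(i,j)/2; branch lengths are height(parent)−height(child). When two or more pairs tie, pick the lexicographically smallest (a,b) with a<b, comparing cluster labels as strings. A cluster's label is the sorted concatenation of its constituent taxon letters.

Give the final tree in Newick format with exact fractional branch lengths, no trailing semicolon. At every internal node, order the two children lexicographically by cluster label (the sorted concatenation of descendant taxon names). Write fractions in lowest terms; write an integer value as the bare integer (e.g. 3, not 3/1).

1. join G+S (d=3) ⇒ GS; edges |G|=3/2, |S|=3/2
  updated: d(B,GS)=19/2, d(GS,L)=13, d(GS,M)=14
2. join B+L (d=7) ⇒ BL; edges |B|=7/2, |L|=7/2
  updated: d(BL,GS)=45/4, d(BL,M)=29/2
3. join BL+GS (d=45/4) ⇒ BGLS; edges |BL|=17/8, |GS|=33/8
  updated: d(BGLS,M)=57/4
4. join BGLS+M (d=57/4) ⇒ BGLMS; edges |BGLS|=3/2, |M|=57/8
final tree: (((B:7/2,L:7/2):17/8,(G:3/2,S:3/2):33/8):3/2,M:57/8)
total length: 199/8

(((B:7/2,L:7/2):17/8,(G:3/2,S:3/2):33/8):3/2,M:57/8)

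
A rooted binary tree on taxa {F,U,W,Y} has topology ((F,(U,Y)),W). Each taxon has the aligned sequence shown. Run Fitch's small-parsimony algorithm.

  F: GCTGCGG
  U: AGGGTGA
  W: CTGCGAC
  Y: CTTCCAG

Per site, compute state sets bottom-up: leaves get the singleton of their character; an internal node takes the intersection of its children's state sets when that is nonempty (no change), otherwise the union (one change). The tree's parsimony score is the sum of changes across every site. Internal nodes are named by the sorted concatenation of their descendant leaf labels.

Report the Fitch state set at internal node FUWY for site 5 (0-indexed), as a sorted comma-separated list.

A,G

site 0, node UY: U={A} ∪ Y={C} → {A,C} (+1)
site 0, node FUY: F={G} ∪ UY={A,C} → {A,C,G} (+1)
site 0, node FUWY: FUY={A,C,G} ∩ W={C} → {C} (+0)
site 1, node UY: U={G} ∪ Y={T} → {G,T} (+1)
site 1, node FUY: F={C} ∪ UY={G,T} → {C,G,T} (+1)
site 1, node FUWY: FUY={C,G,T} ∩ W={T} → {T} (+0)
site 2, node UY: U={G} ∪ Y={T} → {G,T} (+1)
site 2, node FUY: F={T} ∩ UY={G,T} → {T} (+0)
site 2, node FUWY: FUY={T} ∪ W={G} → {G,T} (+1)
site 3, node UY: U={G} ∪ Y={C} → {C,G} (+1)
site 3, node FUY: F={G} ∩ UY={C,G} → {G} (+0)
site 3, node FUWY: FUY={G} ∪ W={C} → {C,G} (+1)
site 4, node UY: U={T} ∪ Y={C} → {C,T} (+1)
site 4, node FUY: F={C} ∩ UY={C,T} → {C} (+0)
site 4, node FUWY: FUY={C} ∪ W={G} → {C,G} (+1)
site 5, node UY: U={G} ∪ Y={A} → {A,G} (+1)
site 5, node FUY: F={G} ∩ UY={A,G} → {G} (+0)
site 5, node FUWY: FUY={G} ∪ W={A} → {A,G} (+1)
site 6, node UY: U={A} ∪ Y={G} → {A,G} (+1)
site 6, node FUY: F={G} ∩ UY={A,G} → {G} (+0)
site 6, node FUWY: FUY={G} ∪ W={C} → {C,G} (+1)
per-site changes: [2, 2, 2, 2, 2, 2, 2]; total = 14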